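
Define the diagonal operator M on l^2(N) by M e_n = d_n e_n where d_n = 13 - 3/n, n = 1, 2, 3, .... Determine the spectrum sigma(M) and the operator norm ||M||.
sigma(M) = {13 - 3/n : n ≥ 1} ∪ {13}; ||M|| = 13

A bounded diagonal operator on l^2 with diagonal entries d_n has spectrum equal to the closure of {d_n : n ≥ 1}: every d_n is an eigenvalue (with eigenvector e_n), so {d_n} ⊂ sigma(M); the spectrum is closed, so its closure is too; and for lambda not in the closure, (M - lambda I) has bounded inverse (the diagonal entries 1/(d_n - lambda) are bounded). For our sequence d_n = 13 - 3/n, n = 1, 2, 3, ...:
  - {d_n} = {13 - 3/n : n ≥ 1}; the only limit point is 13
  - closure = {13 - 3/n : n ≥ 1} ∪ {13}
For the norm: a diagonal operator has ||M|| = sup_n |d_n|. Here d_n = 13 - 3/n increases monotonically from d_1 = 10 toward 13, with all terms in [10, 13); so sup_n |d_n| = 13 (the supremum is the limit, not attained). So ||M|| = 13.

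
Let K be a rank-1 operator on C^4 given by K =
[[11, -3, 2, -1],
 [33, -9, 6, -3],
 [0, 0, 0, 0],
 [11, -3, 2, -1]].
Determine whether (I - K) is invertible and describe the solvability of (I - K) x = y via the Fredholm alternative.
(I - K) is singular (det(I - K) = 0, i.e. 1 ∈ sigma(K)). (I - K) x = y is solvable iff y ⊥ ker((I - K)^*) = span{(11, -3, 2, -1)}, i.e. iff 11y_1 - 3y_2 + 2y_3 - y_4 = 0. When solvable, the solutions are x = y + c·(1, 3, 0, 1), c arbitrary (ker(I - K) = span{(1, 3, 0, 1)}, dimension 1).

K has rank 1, so it is an outer product K = u v^T: every row of K is a multiple of one row vector. Reading off the entries, u = (1, 3, 0, 1) and v = (11, -3, 2, -1) (row i of K equals u_i·v^T). A rank-one matrix u v^T satisfies K u = u (v·u) and kills the (3)-dimensional subspace v^⊥, so its characteristic polynomial is lambda^3 (lambda - v·u) with v·u = tr K = 1. Hence the eigenvalues of I - K are 1 (multiplicity 3) and 1 - (1) = 0, so det(I - K) = 0. (Direct check: I - K =
[[-10, 3, -2, 1],
 [-33, 10, -6, 3],
 [0, 0, 1, 0],
 [-11, 3, -2, 2]]
has determinant 0.) So 1 is an eigenvalue of K and (I - K) is not invertible. The finite-dimensional Fredholm alternative says: either (I - K) is invertible, or ker(I - K) ≠ {0} and then range(I - K) = ker((I - K)^*)^⊥, with dim ker(I - K) = dim ker((I - K)^*). We are in the second case, so we need both kernels. Kernel of I - K: (I - K) u = u - u (v·u) = u - u = 0, so ker(I - K) = span{u} = span{(1, 3, 0, 1)} (it is exactly 1-dimensional because rank(I - K) = 3). Kernel of the adjoint: K is real, so (I - K)^* = I - K^T = I - v u^T, and (I - v u^T) v = v - v (u·v) = 0; hence ker((I - K)^*) = span{v} = span{(11, -3, 2, -1)}. Therefore (I - K) x = y is solvable iff <y, v> = 0, i.e. iff 11y_1 - 3y_2 + 2y_3 - y_4 = 0. When this holds, K y = u (v·y) = 0, so (I - K) y = y and x = y is a particular solution; the full solution set is the line x = y + c·u = y + c·(1, 3, 0, 1), c ∈ C.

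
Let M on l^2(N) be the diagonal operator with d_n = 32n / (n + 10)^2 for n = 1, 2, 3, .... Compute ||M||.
||M|| = 4/5 (attained at n = 10)

For M diagonal, ||M|| = sup_n |d_n|. Treat f(x) = 32x / (x + 10)^2 for real x > 0. By the quotient rule, f'(x) = 32(10 - x)/(x + 10)^3, which is positive for x < 10 and negative for x > 10. So f has a unique maximum at x = 10, and since 10 is a positive integer, the supremum over n ≥ 1 is attained at n = 10: d_10 = 32·10/(10 + 10)^2 = 32·10/400 = 4/5. Hence ||M|| = 4/5.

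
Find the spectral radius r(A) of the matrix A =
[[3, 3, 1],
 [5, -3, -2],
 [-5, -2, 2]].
r(A) ≈ 4.9294

The eigenvalues of A are the roots of its characteristic polynomial. With M = A (coefficients from the trace, the sum of principal 2x2 minors, and det A):
  p(λ) = det(λ I - M) = λ^3 - 2λ^2 - 23λ + 55.
No integer candidate from the rational root theorem (±divisors of 55) is a root, so the roots are irrational. The cubic discriminant is Δ = 16409 > 0, so there are three distinct real roots. p(-5) = -5 and p(-4) = 51 have opposite signs, so a root lies in (-5, -4); Newton's method refines it to λ ≈ -4.9294. p(2) = 9 and p(3) = -5 have opposite signs, so a root lies in (2, 3); Newton's method refines it to λ ≈ 2.5446. p(4) = -5 and p(5) = 15 have opposite signs, so a root lies in (4, 5); Newton's method refines it to λ ≈ 4.3847. Check (Vieta): the three roots sum to 2, matching tr M = 2.
Thus the eigenvalues (to 4 decimals) are -4.9294 (modulus 4.9294); 2.5446 (modulus 2.5446); 4.3847 (modulus 4.3847). The spectral radius is the largest modulus: r(A) ≈ 4.9294. (Cross-check: r(A) ≤ ||A||_2 ≈ 8.0228; equality holds whenever A is normal, though it can also hold for some non-normal A.)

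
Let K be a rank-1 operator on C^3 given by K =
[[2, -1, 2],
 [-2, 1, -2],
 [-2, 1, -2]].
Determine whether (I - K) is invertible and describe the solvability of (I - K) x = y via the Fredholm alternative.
(I - K) is singular (det(I - K) = 0, i.e. 1 ∈ sigma(K)). (I - K) x = y is solvable iff y ⊥ ker((I - K)^*) = span{(2, -1, 2)}, i.e. iff 2y_1 - y_2 + 2y_3 = 0. When solvable, the solutions are x = y + c·(1, -1, -1), c arbitrary (ker(I - K) = span{(1, -1, -1)}, dimension 1).

K has rank 1, so it is an outer product K = u v^T: every row of K is a multiple of one row vector. Reading off the entries, u = (1, -1, -1) and v = (2, -1, 2) (row i of K equals u_i·v^T). A rank-one matrix u v^T satisfies K u = u (v·u) and kills the (2)-dimensional subspace v^⊥, so its characteristic polynomial is lambda^2 (lambda - v·u) with v·u = tr K = 1. Hence the eigenvalues of I - K are 1 (multiplicity 2) and 1 - (1) = 0, so det(I - K) = 0. (Direct check: I - K =
[[-1, 1, -2],
 [2, 0, 2],
 [2, -1, 3]]
has determinant 0.) So 1 is an eigenvalue of K and (I - K) is not invertible. The finite-dimensional Fredholm alternative says: either (I - K) is invertible, or ker(I - K) ≠ {0} and then range(I - K) = ker((I - K)^*)^⊥, with dim ker(I - K) = dim ker((I - K)^*). We are in the second case, so we need both kernels. Kernel of I - K: (I - K) u = u - u (v·u) = u - u = 0, so ker(I - K) = span{u} = span{(1, -1, -1)} (it is exactly 1-dimensional because rank(I - K) = 2). Kernel of the adjoint: K is real, so (I - K)^* = I - K^T = I - v u^T, and (I - v u^T) v = v - v (u·v) = 0; hence ker((I - K)^*) = span{v} = span{(2, -1, 2)}. Therefore (I - K) x = y is solvable iff <y, v> = 0, i.e. iff 2y_1 - y_2 + 2y_3 = 0. When this holds, K y = u (v·y) = 0, so (I - K) y = y and x = y is a particular solution; the full solution set is the line x = y + c·u = y + c·(1, -1, -1), c ∈ C.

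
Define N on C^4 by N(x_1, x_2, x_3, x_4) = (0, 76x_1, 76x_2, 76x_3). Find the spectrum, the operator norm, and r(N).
sigma(N) = {0}; ||N|| = 76; r(N) = 0. (N is nilpotent with N^4 = 0.)

On C^4, N is a strictly lower-triangular matrix with 76 on the subdiagonal and zeros elsewhere, so its characteristic polynomial is lambda^4 and every eigenvalue is 0: sigma(N) = {0}. For the operator norm, N e_i = 76e_{i+1} for i = 1, ..., 3 and N e_4 = 0, so the singular values of N are 76 (with multiplicity 3) and 0; hence ||N|| = 76. The spectral radius r(N) = max|lambda| = 0. Note ||N|| > r(N) — characteristic of non-normal nilpotent operators. Indeed N^4 = 0.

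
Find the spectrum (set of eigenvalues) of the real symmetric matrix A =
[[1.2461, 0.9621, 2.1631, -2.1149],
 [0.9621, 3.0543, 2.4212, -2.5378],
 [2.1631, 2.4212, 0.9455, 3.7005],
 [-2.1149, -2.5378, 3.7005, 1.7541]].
sigma(A) ≈ {-5, 1, 5, 6}

A is real symmetric, so its spectrum consists of real eigenvalues. Expanding the characteristic polynomial of the displayed matrix gives
  det(λ I - A) = p(λ) = λ^4 + (-7)λ^3 + (-19)λ^2 + (175)λ + (-150.0029).
Solving p(λ) = 0 yields eigenvalues ≈ -5, 1, 5, 6. (A is shown rounded to 4 decimals, so these recover the underlying integer eigenvalues to within that precision.)
Verification: the trace of A = 7 equals the sum of eigenvalues 7, and det(A) ≈ -150.0029 matches the eigenvalue product -150.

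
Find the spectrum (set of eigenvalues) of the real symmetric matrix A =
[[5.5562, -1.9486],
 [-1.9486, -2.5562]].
sigma(A) ≈ {-3, 6}

A is real symmetric, so its spectrum consists of real eigenvalues. Expanding the characteristic polynomial of the displayed matrix gives
  det(λ I - A) = p(λ) = λ^2 + (-3)λ + (-18).
Solving p(λ) = 0 yields eigenvalues ≈ -3, 6. (A is shown rounded to 4 decimals, so these recover the underlying integer eigenvalues to within that precision.)
Verification: the trace of A = 3 equals the sum of eigenvalues 3, and det(A) ≈ -17.9998 matches the eigenvalue product -18.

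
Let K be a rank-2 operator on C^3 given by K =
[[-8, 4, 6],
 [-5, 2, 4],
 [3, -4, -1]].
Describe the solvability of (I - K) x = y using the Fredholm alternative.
(I - K) is invertible (det(I - K) = 16 ≠ 0), so for every y in C^3 the equation (I - K) x = y has a unique solution.

K has rank 2 and factors as K = U V^T = u1 v1^T + u2 v2^T with u1 = (-2, -2, -3), v1 = (1, 0, -1), u2 = (2, 1, -2), v2 = (-3, 2, 2) (multiplying out reproduces the displayed K). The nonzero eigenvalues of U V^T coincide with those of the 2 x 2 matrix G = V^T U = [[v1·u1, v1·u2], [v2·u1, v2·u2]] = [[1, 4], [-4, -8]], and by the Sylvester determinant identity det(I_3 - U V^T) = det(I_2 - V^T U) = det([[0, -4], [4, 9]]) = (0)(9) - (-4)(4) = 16. (Direct check: I - K =
[[9, -4, -6],
 [5, -1, -4],
 [-3, 4, 2]]
has determinant 16.) The finite-dimensional Fredholm alternative says: either (I - K) is invertible, or ker(I - K) ≠ {0} and then range(I - K) = ker((I - K)^*)^⊥, with dim ker(I - K) = dim ker((I - K)^*). Since det(I - K) ≠ 0, 1 is not an eigenvalue of K and ker(I - K) = {0}, so we are in the first case: for every y there is a unique x = (I - K)^(-1) y. (Explicitly, by the Woodbury identity, (I - U V^T)^(-1) = I + U (I_2 - G)^(-1) V^T.)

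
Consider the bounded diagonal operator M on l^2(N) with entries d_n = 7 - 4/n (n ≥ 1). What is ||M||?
||M|| = 7

For a diagonal operator on l^2 with entries d_n, ||M|| = sup_n |d_n|. Here d_1 = 3, d_2 = 5, ..., and d_n = 7 - 4/n increases monotonically toward 7. All terms lie in [3, 7), so |d_n| = d_n and the supremum is the limit 7, which is not attained by any individual d_n. Hence ||M|| = 7.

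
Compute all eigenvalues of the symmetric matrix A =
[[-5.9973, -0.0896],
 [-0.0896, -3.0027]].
sigma(A) ≈ {-6, -3}

A is real symmetric, so its spectrum consists of real eigenvalues. Expanding the characteristic polynomial of the displayed matrix gives
  det(λ I - A) = p(λ) = λ^2 + (9)λ + (18).
Solving p(λ) = 0 yields eigenvalues ≈ -6, -3. (A is shown rounded to 4 decimals, so these recover the underlying integer eigenvalues to within that precision.)
Verification: the trace of A = -9 equals the sum of eigenvalues -9, and det(A) ≈ 18.0001 matches the eigenvalue product 18.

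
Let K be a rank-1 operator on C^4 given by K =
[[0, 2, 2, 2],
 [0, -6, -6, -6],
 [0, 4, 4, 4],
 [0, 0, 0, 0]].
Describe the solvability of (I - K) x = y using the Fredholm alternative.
(I - K) is invertible (det(I - K) = 3 ≠ 0), so for every y in C^4 the equation (I - K) x = y has a unique solution.

K has rank 1, so it is an outer product K = u v^T: every row of K is a multiple of one row vector. Reading off the entries, u = (1, -3, 2, 0) and v = (0, 2, 2, 2) (row i of K equals u_i·v^T). A rank-one matrix u v^T satisfies K u = u (v·u) and kills the (3)-dimensional subspace v^⊥, so its characteristic polynomial is lambda^3 (lambda - v·u) with v·u = tr K = -2. Hence the eigenvalues of I - K are 1 (multiplicity 3) and 1 - (-2) = 3, so det(I - K) = 3. (Direct check: I - K =
[[1, -2, -2, -2],
 [0, 7, 6, 6],
 [0, -4, -3, -4],
 [0, 0, 0, 1]]
has determinant 3.) The finite-dimensional Fredholm alternative says: either (I - K) is invertible, or ker(I - K) ≠ {0} and then range(I - K) = ker((I - K)^*)^⊥, with dim ker(I - K) = dim ker((I - K)^*). Since det(I - K) ≠ 0, 1 is not an eigenvalue of K and ker(I - K) = {0}, so we are in the first case: for every y there is a unique x = (I - K)^(-1) y. Explicitly, by the Sherman–Morrison formula, (I - u v^T)^(-1) = I + u v^T/(1 - v·u), i.e. (I - K)^(-1) = I + K/(3).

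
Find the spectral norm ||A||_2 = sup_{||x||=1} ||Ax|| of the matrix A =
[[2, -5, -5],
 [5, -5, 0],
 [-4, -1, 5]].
||A||_2 ≈ 10.136 (= sqrt(largest eigenvalue of A^T A))

||A||_2 = sigma_max(A) = sqrt(lambda_max(A^T A)). Form the symmetric matrix M = A^T A =
[[45, -31, -30],
 [-31, 51, 20],
 [-30, 20, 50]].
Its characteristic polynomial (trace, sum of principal 2x2 minors, determinant of M give the coefficients) is
  p(λ) = det(λ I - M) = λ^3 - 146λ^2 + 4834λ - 40000.
No integer candidate from the rational root theorem (±divisors of 40000) is a root, so the roots are irrational. The cubic discriminant is Δ = 13276080880 > 0, so there are three distinct real roots. p(12) = -1288 and p(13) = 365 have opposite signs, so a root lies in (12, 13); Newton's method refines it to λ ≈ 12.7675. p(30) = 620 and p(31) = -661 have opposite signs, so a root lies in (30, 31); Newton's method refines it to λ ≈ 30.4946. p(102) = -4708 and p(103) = 1715 have opposite signs, so a root lies in (102, 103); Newton's method refines it to λ ≈ 102.7379. Check (Vieta): the three roots sum to 146, matching tr M = 146.
So the eigenvalues of A^T A are ≈ 12.7675, 30.4946, 102.7379 (all ≥ 0, as they must be for A^T A). The largest is λ_max ≈ 102.7379, hence ||A||_2 = sqrt(λ_max) ≈ 10.136.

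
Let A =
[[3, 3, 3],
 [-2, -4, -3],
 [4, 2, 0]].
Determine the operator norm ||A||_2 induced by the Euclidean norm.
||A||_2 ≈ 8.1998 (= sqrt(largest eigenvalue of A^T A))

||A||_2 = sigma_max(A) = sqrt(lambda_max(A^T A)). Form the symmetric matrix M = A^T A =
[[29, 25, 15],
 [25, 29, 21],
 [15, 21, 18]].
Its characteristic polynomial (trace, sum of principal 2x2 minors, determinant of M give the coefficients) is
  p(λ) = det(λ I - M) = λ^3 - 76λ^2 + 594λ - 324.
No integer candidate from the rational root theorem (±divisors of 324) is a root, so the roots are irrational. The cubic discriminant is Δ = 891174960 > 0, so there are three distinct real roots. p(0) = -324 and p(1) = 195 have opposite signs, so a root lies in (0, 1); Newton's method refines it to λ ≈ 0.5896. p(8) = 76 and p(9) = -405 have opposite signs, so a root lies in (8, 9); Newton's method refines it to λ ≈ 8.1731. p(67) = -927 and p(68) = 3076 have opposite signs, so a root lies in (67, 68); Newton's method refines it to λ ≈ 67.2373. Check (Vieta): the three roots sum to 76, matching tr M = 76.
So the eigenvalues of A^T A are ≈ 0.5896, 8.1731, 67.2373 (all ≥ 0, as they must be for A^T A). The largest is λ_max ≈ 67.2373, hence ||A||_2 = sqrt(λ_max) ≈ 8.1998.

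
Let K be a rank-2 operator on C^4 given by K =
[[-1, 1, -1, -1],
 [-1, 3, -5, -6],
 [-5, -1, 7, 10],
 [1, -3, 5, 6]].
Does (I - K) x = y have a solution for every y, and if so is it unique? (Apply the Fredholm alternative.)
(I - K) is invertible (det(I - K) = -25 ≠ 0), so for every y in C^4 the equation (I - K) x = y has a unique solution.

K has rank 2 and factors as K = U V^T = u1 v1^T + u2 v2^T with u1 = (0, 1, -3, -1), v1 = (2, 0, -2, -3), u2 = (1, 3, -1, -3), v2 = (-1, 1, -1, -1) (multiplying out reproduces the displayed K). The nonzero eigenvalues of U V^T coincide with those of the 2 x 2 matrix G = V^T U = [[v1·u1, v1·u2], [v2·u1, v2·u2]] = [[9, 13], [5, 6]], and by the Sylvester determinant identity det(I_4 - U V^T) = det(I_2 - V^T U) = det([[-8, -13], [-5, -5]]) = (-8)(-5) - (-13)(-5) = -25. (Direct check: I - K =
[[2, -1, 1, 1],
 [1, -2, 5, 6],
 [5, 1, -6, -10],
 [-1, 3, -5, -5]]
has determinant -25.) The finite-dimensional Fredholm alternative says: either (I - K) is invertible, or ker(I - K) ≠ {0} and then range(I - K) = ker((I - K)^*)^⊥, with dim ker(I - K) = dim ker((I - K)^*). Since det(I - K) ≠ 0, 1 is not an eigenvalue of K and ker(I - K) = {0}, so we are in the first case: for every y there is a unique x = (I - K)^(-1) y. (Explicitly, by the Woodbury identity, (I - U V^T)^(-1) = I + U (I_2 - G)^(-1) V^T.)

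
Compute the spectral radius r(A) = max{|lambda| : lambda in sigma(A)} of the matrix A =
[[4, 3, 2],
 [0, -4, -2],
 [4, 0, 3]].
r(A) ≈ 5.9144

The eigenvalues of A are the roots of its characteristic polynomial. With M = A (coefficients from the trace, the sum of principal 2x2 minors, and det A):
  p(λ) = det(λ I - M) = λ^3 - 3λ^2 - 24λ + 40.
No integer candidate from the rational root theorem (±divisors of 40) is a root, so the roots are irrational. The cubic discriminant is Δ = 73440 > 0, so there are three distinct real roots. p(-5) = -40 and p(-4) = 24 have opposite signs, so a root lies in (-5, -4); Newton's method refines it to λ ≈ -4.4382. p(1) = 14 and p(2) = -12 have opposite signs, so a root lies in (1, 2); Newton's method refines it to λ ≈ 1.5238. p(5) = -30 and p(6) = 4 have opposite signs, so a root lies in (5, 6); Newton's method refines it to λ ≈ 5.9144. Check (Vieta): the three roots sum to 3, matching tr M = 3.
Thus the eigenvalues (to 4 decimals) are -4.4382 (modulus 4.4382); 1.5238 (modulus 1.5238); 5.9144 (modulus 5.9144). The spectral radius is the largest modulus: r(A) ≈ 5.9144. (Cross-check: r(A) ≤ ||A||_2 ≈ 7.4964; equality holds whenever A is normal, though it can also hold for some non-normal A.)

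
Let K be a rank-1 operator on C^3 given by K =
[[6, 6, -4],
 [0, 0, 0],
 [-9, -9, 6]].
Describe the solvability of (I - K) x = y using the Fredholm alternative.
(I - K) is invertible (det(I - K) = -11 ≠ 0), so for every y in C^3 the equation (I - K) x = y has a unique solution.

K has rank 1, so it is an outer product K = u v^T: every row of K is a multiple of one row vector. Reading off the entries, u = (-2, 0, 3) and v = (-3, -3, 2) (row i of K equals u_i·v^T). A rank-one matrix u v^T satisfies K u = u (v·u) and kills the (2)-dimensional subspace v^⊥, so its characteristic polynomial is lambda^2 (lambda - v·u) with v·u = tr K = 12. Hence the eigenvalues of I - K are 1 (multiplicity 2) and 1 - (12) = -11, so det(I - K) = -11. (Direct check: I - K =
[[-5, -6, 4],
 [0, 1, 0],
 [9, 9, -5]]
has determinant -11.) The finite-dimensional Fredholm alternative says: either (I - K) is invertible, or ker(I - K) ≠ {0} and then range(I - K) = ker((I - K)^*)^⊥, with dim ker(I - K) = dim ker((I - K)^*). Since det(I - K) ≠ 0, 1 is not an eigenvalue of K and ker(I - K) = {0}, so we are in the first case: for every y there is a unique x = (I - K)^(-1) y. Explicitly, by the Sherman–Morrison formula, (I - u v^T)^(-1) = I + u v^T/(1 - v·u), i.e. (I - K)^(-1) = I + K/(-11).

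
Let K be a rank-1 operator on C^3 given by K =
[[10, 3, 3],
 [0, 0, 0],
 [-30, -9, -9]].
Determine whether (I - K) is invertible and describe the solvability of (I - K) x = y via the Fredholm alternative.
(I - K) is singular (det(I - K) = 0, i.e. 1 ∈ sigma(K)). (I - K) x = y is solvable iff y ⊥ ker((I - K)^*) = span{(10, 3, 3)}, i.e. iff 10y_1 + 3y_2 + 3y_3 = 0. When solvable, the solutions are x = y + c·(1, 0, -3), c arbitrary (ker(I - K) = span{(1, 0, -3)}, dimension 1).

K has rank 1, so it is an outer product K = u v^T: every row of K is a multiple of one row vector. Reading off the entries, u = (1, 0, -3) and v = (10, 3, 3) (row i of K equals u_i·v^T). A rank-one matrix u v^T satisfies K u = u (v·u) and kills the (2)-dimensional subspace v^⊥, so its characteristic polynomial is lambda^2 (lambda - v·u) with v·u = tr K = 1. Hence the eigenvalues of I - K are 1 (multiplicity 2) and 1 - (1) = 0, so det(I - K) = 0. (Direct check: I - K =
[[-9, -3, -3],
 [0, 1, 0],
 [30, 9, 10]]
has determinant 0.) So 1 is an eigenvalue of K and (I - K) is not invertible. The finite-dimensional Fredholm alternative says: either (I - K) is invertible, or ker(I - K) ≠ {0} and then range(I - K) = ker((I - K)^*)^⊥, with dim ker(I - K) = dim ker((I - K)^*). We are in the second case, so we need both kernels. Kernel of I - K: (I - K) u = u - u (v·u) = u - u = 0, so ker(I - K) = span{u} = span{(1, 0, -3)} (it is exactly 1-dimensional because rank(I - K) = 2). Kernel of the adjoint: K is real, so (I - K)^* = I - K^T = I - v u^T, and (I - v u^T) v = v - v (u·v) = 0; hence ker((I - K)^*) = span{v} = span{(10, 3, 3)}. Therefore (I - K) x = y is solvable iff <y, v> = 0, i.e. iff 10y_1 + 3y_2 + 3y_3 = 0. When this holds, K y = u (v·y) = 0, so (I - K) y = y and x = y is a particular solution; the full solution set is the line x = y + c·u = y + c·(1, 0, -3), c ∈ C.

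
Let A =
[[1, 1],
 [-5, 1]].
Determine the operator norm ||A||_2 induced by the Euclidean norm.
||A||_2 = sqrt((28 + sqrt(640))/2) ≈ 5.1623 (= sqrt(largest eigenvalue of A^T A))

||A||_2 = sigma_max(A) = sqrt(lambda_max(A^T A)). Form the symmetric matrix M = A^T A =
[[26, -4],
 [-4, 2]].
Its characteristic polynomial (trace, determinant of M give the coefficients) is
  p(λ) = det(λ I - M) = λ^2 - 28λ + 36.
For λ^2 - 28λ + 36 the discriminant is 640. It is nonnegative but not a perfect square, so the roots are real and irrational: λ = (28 ± sqrt(640))/2 ≈ 26.6491, 1.3509.
So the eigenvalues of A^T A are ≈ 1.3509, 26.6491 (all ≥ 0, as they must be for A^T A). The largest is λ_max = (28 + sqrt(640))/2 ≈ 26.6491, hence ||A||_2 = sqrt(λ_max) = sqrt((28 + sqrt(640))/2) ≈ 5.1623.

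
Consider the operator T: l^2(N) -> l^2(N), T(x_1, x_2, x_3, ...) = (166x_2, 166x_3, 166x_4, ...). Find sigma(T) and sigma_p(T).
sigma(T) = closed disk {z in C : |z| ≤ 166}; sigma_p(T) = open disk {z in C : |z| < 166}

Note T = 166·V where V is the unit left shift (V x)_k = x_{k+1}; so sigma(T) = 166·sigma(V) and ||T|| = 166||V||. ||T x||^2 = 27556sum_{k≥2} |x_k|^2 ≤ 27556||x||^2, with equality on {x : x_1 = 0}, so ||T|| = 166. For any lambda with |lambda| < 166, set r = lambda/166 (|r| < 1); the vector x = (1, r, r^2, ...) is in l^2 and satisfies T x = 166(r, r^2, ...) = lambda x, so lambda is an eigenvalue. On the boundary |lambda| = 166 the geometric series diverges, so no l^2 eigenvector exists, but these lambda lie in the approximate point spectrum. Hence sigma(T) is the closed disk of radius 166 and sigma_p(T) is the open disk.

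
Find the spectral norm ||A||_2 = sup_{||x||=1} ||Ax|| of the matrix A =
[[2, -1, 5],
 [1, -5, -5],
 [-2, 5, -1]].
||A||_2 ≈ 8.1869 (= sqrt(largest eigenvalue of A^T A))

||A||_2 = sigma_max(A) = sqrt(lambda_max(A^T A)). Form the symmetric matrix M = A^T A =
[[9, -17, 7],
 [-17, 51, 15],
 [7, 15, 51]].
Its characteristic polynomial (trace, sum of principal 2x2 minors, determinant of M give the coefficients) is
  p(λ) = det(λ I - M) = λ^3 - 111λ^2 + 2956λ - 576.
No integer candidate from the rational root theorem (±divisors of 576) is a root, so the roots are irrational. The cubic discriminant is Δ = 4584681104 > 0, so there are three distinct real roots. p(0) = -576 and p(1) = 2270 have opposite signs, so a root lies in (0, 1); Newton's method refines it to λ ≈ 0.1963. p(43) = 800 and p(44) = -224 have opposite signs, so a root lies in (43, 44); Newton's method refines it to λ ≈ 43.7779. p(67) = -40 and p(68) = 1600 have opposite signs, so a root lies in (67, 68); Newton's method refines it to λ ≈ 67.0258. Check (Vieta): the three roots sum to 111, matching tr M = 111.
So the eigenvalues of A^T A are ≈ 0.1963, 43.7779, 67.0258 (all ≥ 0, as they must be for A^T A). The largest is λ_max ≈ 67.0258, hence ||A||_2 = sqrt(λ_max) ≈ 8.1869.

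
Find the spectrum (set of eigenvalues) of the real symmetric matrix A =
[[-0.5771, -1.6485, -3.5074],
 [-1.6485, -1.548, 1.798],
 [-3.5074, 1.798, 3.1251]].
sigma(A) ≈ {-3, -2, 6}

A is real symmetric, so its spectrum consists of real eigenvalues. Expanding the characteristic polynomial of the displayed matrix gives
  det(λ I - A) = p(λ) = λ^3 + (-1)λ^2 + (-24)λ + (-36).
Solving p(λ) = 0 yields eigenvalues ≈ -3, -2, 6. (A is shown rounded to 4 decimals, so these recover the underlying integer eigenvalues to within that precision.)
Verification: the trace of A = 1 equals the sum of eigenvalues 1, and det(A) ≈ 36.0000 matches the eigenvalue product 36.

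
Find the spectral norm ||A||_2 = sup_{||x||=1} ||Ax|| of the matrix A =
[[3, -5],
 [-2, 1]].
||A||_2 = sqrt((39 + sqrt(1325))/2) ≈ 6.1401 (= sqrt(largest eigenvalue of A^T A))

||A||_2 = sigma_max(A) = sqrt(lambda_max(A^T A)). Form the symmetric matrix M = A^T A =
[[13, -17],
 [-17, 26]].
Its characteristic polynomial (trace, determinant of M give the coefficients) is
  p(λ) = det(λ I - M) = λ^2 - 39λ + 49.
For λ^2 - 39λ + 49 the discriminant is 1325. It is nonnegative but not a perfect square, so the roots are real and irrational: λ = (39 ± sqrt(1325))/2 ≈ 37.7003, 1.2997.
So the eigenvalues of A^T A are ≈ 1.2997, 37.7003 (all ≥ 0, as they must be for A^T A). The largest is λ_max = (39 + sqrt(1325))/2 ≈ 37.7003, hence ||A||_2 = sqrt(λ_max) = sqrt((39 + sqrt(1325))/2) ≈ 6.1401.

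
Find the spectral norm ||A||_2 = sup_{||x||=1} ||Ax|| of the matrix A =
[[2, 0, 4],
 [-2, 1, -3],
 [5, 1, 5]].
||A||_2 ≈ 9.0313 (= sqrt(largest eigenvalue of A^T A))

||A||_2 = sigma_max(A) = sqrt(lambda_max(A^T A)). Form the symmetric matrix M = A^T A =
[[33, 3, 39],
 [3, 2, 2],
 [39, 2, 50]].
Its characteristic polynomial (trace, sum of principal 2x2 minors, determinant of M give the coefficients) is
  p(λ) = det(λ I - M) = λ^3 - 85λ^2 + 282λ - 144.
No integer candidate from the rational root theorem (±divisors of 144) is a root, so the roots are irrational. The cubic discriminant is Δ = 192692196 > 0, so there are three distinct real roots. p(0) = -144 and p(1) = 54 have opposite signs, so a root lies in (0, 1); Newton's method refines it to λ ≈ 0.629. p(2) = 88 and p(3) = -36 have opposite signs, so a root lies in (2, 3); Newton's method refines it to λ ≈ 2.8067. p(81) = -3546 and p(82) = 2808 have opposite signs, so a root lies in (81, 82); Newton's method refines it to λ ≈ 81.5642. Check (Vieta): the three roots sum to 85, matching tr M = 85.
So the eigenvalues of A^T A are ≈ 0.629, 2.8067, 81.5642 (all ≥ 0, as they must be for A^T A). The largest is λ_max ≈ 81.5642, hence ||A||_2 = sqrt(λ_max) ≈ 9.0313.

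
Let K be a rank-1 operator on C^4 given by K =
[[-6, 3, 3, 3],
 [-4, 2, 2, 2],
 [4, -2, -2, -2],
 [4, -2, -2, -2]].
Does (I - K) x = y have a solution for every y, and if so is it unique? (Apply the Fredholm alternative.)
(I - K) is invertible (det(I - K) = 9 ≠ 0), so for every y in C^4 the equation (I - K) x = y has a unique solution.

K has rank 1, so it is an outer product K = u v^T: every row of K is a multiple of one row vector. Reading off the entries, u = (-3, -2, 2, 2) and v = (2, -1, -1, -1) (row i of K equals u_i·v^T). A rank-one matrix u v^T satisfies K u = u (v·u) and kills the (3)-dimensional subspace v^⊥, so its characteristic polynomial is lambda^3 (lambda - v·u) with v·u = tr K = -8. Hence the eigenvalues of I - K are 1 (multiplicity 3) and 1 - (-8) = 9, so det(I - K) = 9. (Direct check: I - K =
[[7, -3, -3, -3],
 [4, -1, -2, -2],
 [-4, 2, 3, 2],
 [-4, 2, 2, 3]]
has determinant 9.) The finite-dimensional Fredholm alternative says: either (I - K) is invertible, or ker(I - K) ≠ {0} and then range(I - K) = ker((I - K)^*)^⊥, with dim ker(I - K) = dim ker((I - K)^*). Since det(I - K) ≠ 0, 1 is not an eigenvalue of K and ker(I - K) = {0}, so we are in the first case: for every y there is a unique x = (I - K)^(-1) y. Explicitly, by the Sherman–Morrison formula, (I - u v^T)^(-1) = I + u v^T/(1 - v·u), i.e. (I - K)^(-1) = I + K/(9).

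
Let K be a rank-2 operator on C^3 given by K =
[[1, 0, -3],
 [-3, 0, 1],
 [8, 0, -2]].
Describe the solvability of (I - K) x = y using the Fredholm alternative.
(I - K) is invertible (det(I - K) = 24 ≠ 0), so for every y in C^3 the equation (I - K) x = y has a unique solution.

K has rank 2 and factors as K = U V^T = u1 v1^T + u2 v2^T with u1 = (-3, 1, -2), v1 = (-1, 0, 1), u2 = (-1, -1, 3), v2 = (2, 0, 0) (multiplying out reproduces the displayed K). The nonzero eigenvalues of U V^T coincide with those of the 2 x 2 matrix G = V^T U = [[v1·u1, v1·u2], [v2·u1, v2·u2]] = [[1, 4], [-6, -2]], and by the Sylvester determinant identity det(I_3 - U V^T) = det(I_2 - V^T U) = det([[0, -4], [6, 3]]) = (0)(3) - (-4)(6) = 24. (Direct check: I - K =
[[0, 0, 3],
 [3, 1, -1],
 [-8, 0, 3]]
has determinant 24.) The finite-dimensional Fredholm alternative says: either (I - K) is invertible, or ker(I - K) ≠ {0} and then range(I - K) = ker((I - K)^*)^⊥, with dim ker(I - K) = dim ker((I - K)^*). Since det(I - K) ≠ 0, 1 is not an eigenvalue of K and ker(I - K) = {0}, so we are in the first case: for every y there is a unique x = (I - K)^(-1) y. (Explicitly, by the Woodbury identity, (I - U V^T)^(-1) = I + U (I_2 - G)^(-1) V^T.)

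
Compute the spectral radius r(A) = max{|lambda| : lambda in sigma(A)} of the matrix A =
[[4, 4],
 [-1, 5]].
r(A) = sqrt(24) ≈ 4.899

The eigenvalues of A are the roots of its characteristic polynomial. With M = A (coefficients from the trace and determinant):
  p(λ) = det(λ I - M) = λ^2 - 9λ + 24.
For λ^2 - 9λ + 24 the discriminant is -15. It is negative, so the roots are the complex-conjugate pair λ = 9/2 ± (sqrt(15)/2) i ≈ 4.5 ± 1.9365i. For a conjugate pair the product of the roots equals the constant term, so |λ|^2 = 24 and |λ| = sqrt(24) ≈ 4.899.
Thus the eigenvalues (to 4 decimals) are 4.5 ± 1.9365i (modulus 4.899). The spectral radius is the largest modulus: r(A) = sqrt(24) ≈ 4.899. (Cross-check: r(A) ≤ ||A||_2 ≈ 6.729; equality holds whenever A is normal, though it can also hold for some non-normal A.)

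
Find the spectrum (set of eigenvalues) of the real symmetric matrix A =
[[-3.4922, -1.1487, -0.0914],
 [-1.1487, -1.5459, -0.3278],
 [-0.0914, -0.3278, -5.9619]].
sigma(A) ≈ {-6, -4, -1}

A is real symmetric, so its spectrum consists of real eigenvalues. Expanding the characteristic polynomial of the displayed matrix gives
  det(λ I - A) = p(λ) = λ^3 + (11)λ^2 + (34)λ + (24).
Solving p(λ) = 0 yields eigenvalues ≈ -6, -4, -1. (A is shown rounded to 4 decimals, so these recover the underlying integer eigenvalues to within that precision.)
Verification: the trace of A = -11 equals the sum of eigenvalues -11, and det(A) ≈ -23.9997 matches the eigenvalue product -24.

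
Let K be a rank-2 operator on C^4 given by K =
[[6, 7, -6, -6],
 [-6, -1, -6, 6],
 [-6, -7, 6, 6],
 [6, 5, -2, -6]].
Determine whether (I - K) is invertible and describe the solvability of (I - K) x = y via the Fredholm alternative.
(I - K) is invertible (det(I - K) = -64 ≠ 0), so for every y in C^4 the equation (I - K) x = y has a unique solution.

K has rank 2 and factors as K = U V^T = u1 v1^T + u2 v2^T with u1 = (2, -2, -2, 2), v1 = (3, 2, 0, -3), u2 = (3, 3, -3, 1), v2 = (0, 1, -2, 0) (multiplying out reproduces the displayed K). The nonzero eigenvalues of U V^T coincide with those of the 2 x 2 matrix G = V^T U = [[v1·u1, v1·u2], [v2·u1, v2·u2]] = [[-4, 12], [2, 9]], and by the Sylvester determinant identity det(I_4 - U V^T) = det(I_2 - V^T U) = det([[5, -12], [-2, -8]]) = (5)(-8) - (-12)(-2) = -64. (Direct check: I - K =
[[-5, -7, 6, 6],
 [6, 2, 6, -6],
 [6, 7, -5, -6],
 [-6, -5, 2, 7]]
has determinant -64.) The finite-dimensional Fredholm alternative says: either (I - K) is invertible, or ker(I - K) ≠ {0} and then range(I - K) = ker((I - K)^*)^⊥, with dim ker(I - K) = dim ker((I - K)^*). Since det(I - K) ≠ 0, 1 is not an eigenvalue of K and ker(I - K) = {0}, so we are in the first case: for every y there is a unique x = (I - K)^(-1) y. (Explicitly, by the Woodbury identity, (I - U V^T)^(-1) = I + U (I_2 - G)^(-1) V^T.)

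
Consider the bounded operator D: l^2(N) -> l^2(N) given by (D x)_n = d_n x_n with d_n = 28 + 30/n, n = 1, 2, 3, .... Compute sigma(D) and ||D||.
sigma(D) = {28 + 30/n : n ≥ 1} ∪ {28}; ||D|| = 58

A bounded diagonal operator on l^2 with diagonal entries d_n has spectrum equal to the closure of {d_n : n ≥ 1}: every d_n is an eigenvalue (with eigenvector e_n), so {d_n} ⊂ sigma(D); the spectrum is closed, so its closure is too; and for lambda not in the closure, (D - lambda I) has bounded inverse (the diagonal entries 1/(d_n - lambda) are bounded). For our sequence d_n = 28 + 30/n, n = 1, 2, 3, ...:
  - {d_n} = {28 + 30/n : n ≥ 1}; the only limit point is 28
  - closure = {28 + 30/n : n ≥ 1} ∪ {28}
For the norm: a diagonal operator has ||D|| = sup_n |d_n|. Here d_n = 28 + 30/n is positive and decreasing, so sup_n |d_n| = d_1 = 28 + 30 = 58. So ||D|| = 58.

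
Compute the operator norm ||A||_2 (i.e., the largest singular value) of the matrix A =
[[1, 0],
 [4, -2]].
||A||_2 = sqrt((21 + sqrt(425))/2) ≈ 4.5616 (= sqrt(largest eigenvalue of A^T A))

||A||_2 = sigma_max(A) = sqrt(lambda_max(A^T A)). Form the symmetric matrix M = A^T A =
[[17, -8],
 [-8, 4]].
Its characteristic polynomial (trace, determinant of M give the coefficients) is
  p(λ) = det(λ I - M) = λ^2 - 21λ + 4.
For λ^2 - 21λ + 4 the discriminant is 425. It is nonnegative but not a perfect square, so the roots are real and irrational: λ = (21 ± sqrt(425))/2 ≈ 20.8078, 0.1922.
So the eigenvalues of A^T A are ≈ 0.1922, 20.8078 (all ≥ 0, as they must be for A^T A). The largest is λ_max = (21 + sqrt(425))/2 ≈ 20.8078, hence ||A||_2 = sqrt(λ_max) = sqrt((21 + sqrt(425))/2) ≈ 4.5616.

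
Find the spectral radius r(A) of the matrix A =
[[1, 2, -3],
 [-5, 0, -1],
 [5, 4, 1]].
r(A) ≈ 5.4996

The eigenvalues of A are the roots of its characteristic polynomial. With M = A (coefficients from the trace, the sum of principal 2x2 minors, and det A):
  p(λ) = det(λ I - M) = λ^3 - 2λ^2 + 30λ - 64.
No integer candidate from the rational root theorem (±divisors of 64) is a root, so the roots are irrational. The cubic discriminant is Δ = -147920 < 0, so there is one real root and a complex-conjugate pair. p(2) = -4 and p(3) = 35 have opposite signs, so a root lies in (2, 3); Newton's method refines it to λ ≈ 2.116. Dividing out (λ - (2.116)) leaves approximately λ^2 + 0.116λ + 30.2455. For λ^2 + 0.116λ + 30.2455 the discriminant is -120.9685. It is negative, so the remaining roots are the complex-conjugate pair λ ≈ -0.058 ± 5.4993i. Their product equals the constant term, so |λ|^2 ≈ 30.2455 and |λ| ≈ 5.4996.
Thus the eigenvalues (to 4 decimals) are 2.116 (modulus 2.116); -0.058 ± 5.4993i (modulus 5.4996). The spectral radius is the largest modulus: r(A) ≈ 5.4996. (Cross-check: r(A) ≤ ||A||_2 ≈ 7.9345; equality holds whenever A is normal, though it can also hold for some non-normal A.)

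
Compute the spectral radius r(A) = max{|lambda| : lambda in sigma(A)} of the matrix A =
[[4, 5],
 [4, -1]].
r(A) = (3 + sqrt(105))/2 ≈ 6.6235

The eigenvalues of A are the roots of its characteristic polynomial. With M = A (coefficients from the trace and determinant):
  p(λ) = det(λ I - M) = λ^2 - 3λ - 24.
For λ^2 - 3λ - 24 the discriminant is 105. It is nonnegative but not a perfect square, so the roots are real and irrational: λ = (3 ± sqrt(105))/2 ≈ 6.6235, -3.6235.
Thus the eigenvalues (to 4 decimals) are 6.6235 (modulus 6.6235); -3.6235 (modulus 3.6235). The spectral radius is the largest modulus: r(A) = (3 + sqrt(105))/2 ≈ 6.6235. (Cross-check: r(A) ≤ ||A||_2 ≈ 6.729; equality holds whenever A is normal, though it can also hold for some non-normal A.)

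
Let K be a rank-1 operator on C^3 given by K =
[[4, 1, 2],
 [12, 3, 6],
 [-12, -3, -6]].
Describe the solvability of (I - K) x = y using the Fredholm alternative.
(I - K) is singular (det(I - K) = 0, i.e. 1 ∈ sigma(K)). (I - K) x = y is solvable iff y ⊥ ker((I - K)^*) = span{(4, 1, 2)}, i.e. iff 4y_1 + y_2 + 2y_3 = 0. When solvable, the solutions are x = y + c·(1, 3, -3), c arbitrary (ker(I - K) = span{(1, 3, -3)}, dimension 1).

K has rank 1, so it is an outer product K = u v^T: every row of K is a multiple of one row vector. Reading off the entries, u = (1, 3, -3) and v = (4, 1, 2) (row i of K equals u_i·v^T). A rank-one matrix u v^T satisfies K u = u (v·u) and kills the (2)-dimensional subspace v^⊥, so its characteristic polynomial is lambda^2 (lambda - v·u) with v·u = tr K = 1. Hence the eigenvalues of I - K are 1 (multiplicity 2) and 1 - (1) = 0, so det(I - K) = 0. (Direct check: I - K =
[[-3, -1, -2],
 [-12, -2, -6],
 [12, 3, 7]]
has determinant 0.) So 1 is an eigenvalue of K and (I - K) is not invertible. The finite-dimensional Fredholm alternative says: either (I - K) is invertible, or ker(I - K) ≠ {0} and then range(I - K) = ker((I - K)^*)^⊥, with dim ker(I - K) = dim ker((I - K)^*). We are in the second case, so we need both kernels. Kernel of I - K: (I - K) u = u - u (v·u) = u - u = 0, so ker(I - K) = span{u} = span{(1, 3, -3)} (it is exactly 1-dimensional because rank(I - K) = 2). Kernel of the adjoint: K is real, so (I - K)^* = I - K^T = I - v u^T, and (I - v u^T) v = v - v (u·v) = 0; hence ker((I - K)^*) = span{v} = span{(4, 1, 2)}. Therefore (I - K) x = y is solvable iff <y, v> = 0, i.e. iff 4y_1 + y_2 + 2y_3 = 0. When this holds, K y = u (v·y) = 0, so (I - K) y = y and x = y is a particular solution; the full solution set is the line x = y + c·u = y + c·(1, 3, -3), c ∈ C.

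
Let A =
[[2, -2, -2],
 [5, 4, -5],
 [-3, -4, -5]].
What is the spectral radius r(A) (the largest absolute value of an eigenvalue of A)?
r(A) ≈ 7.1427

The eigenvalues of A are the roots of its characteristic polynomial. With M = A (coefficients from the trace, the sum of principal 2x2 minors, and det A):
  p(λ) = det(λ I - M) = λ^3 - λ^2 - 38λ + 144.
No integer candidate from the rational root theorem (±divisors of 144) is a root, so the roots are irrational. The cubic discriminant is Δ = -239868 < 0, so there is one real root and a complex-conjugate pair. p(-8) = -128 and p(-7) = 18 have opposite signs, so a root lies in (-8, -7); Newton's method refines it to λ ≈ -7.1427. Dividing out (λ - (-7.1427)) leaves approximately λ^2 - 8.1427λ + 20.1605. For λ^2 - 8.1427λ + 20.1605 the discriminant is -14.3389. It is negative, so the remaining roots are the complex-conjugate pair λ ≈ 4.0713 ± 1.8933i. Their product equals the constant term, so |λ|^2 ≈ 20.1605 and |λ| ≈ 4.49.
Thus the eigenvalues (to 4 decimals) are -7.1427 (modulus 7.1427); 4.0713 ± 1.8933i (modulus 4.49). The spectral radius is the largest modulus: r(A) ≈ 7.1427. (Cross-check: r(A) ≤ ||A||_2 ≈ 8.3211; equality holds whenever A is normal, though it can also hold for some non-normal A.)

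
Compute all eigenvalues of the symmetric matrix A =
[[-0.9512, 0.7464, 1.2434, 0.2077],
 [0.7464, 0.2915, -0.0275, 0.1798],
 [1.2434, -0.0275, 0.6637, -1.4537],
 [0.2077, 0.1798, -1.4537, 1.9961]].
sigma(A) ≈ {-2, 0, 1, 3}

A is real symmetric, so its spectrum consists of real eigenvalues. Expanding the characteristic polynomial of the displayed matrix gives
  det(λ I - A) = p(λ) = λ^4 + (-2)λ^3 + (-5)λ^2 + (6)λ + (0).
Solving p(λ) = 0 yields eigenvalues ≈ -2, 0, 1, 3. (A is shown rounded to 4 decimals, so these recover the underlying integer eigenvalues to within that precision.)
Verification: the trace of A = 2 equals the sum of eigenvalues 2, and det(A) ≈ -0.0003 matches the eigenvalue product 0.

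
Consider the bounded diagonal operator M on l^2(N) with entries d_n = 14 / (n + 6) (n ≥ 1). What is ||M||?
||M|| = 2 (attained at n = 1)

For M diagonal, ||M|| = sup_n |d_n| = sup_n 14/(n + 6). This is positive and strictly decreasing in n, so the supremum is attained at n = 1: d_1 = 14/(1 + 6) = 2. Hence ||M|| = 2.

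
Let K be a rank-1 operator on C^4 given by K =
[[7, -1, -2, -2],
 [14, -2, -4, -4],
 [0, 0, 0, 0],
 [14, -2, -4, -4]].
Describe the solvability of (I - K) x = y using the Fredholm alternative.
(I - K) is singular (det(I - K) = 0, i.e. 1 ∈ sigma(K)). (I - K) x = y is solvable iff y ⊥ ker((I - K)^*) = span{(7, -1, -2, -2)}, i.e. iff 7y_1 - y_2 - 2y_3 - 2y_4 = 0. When solvable, the solutions are x = y + c·(1, 2, 0, 2), c arbitrary (ker(I - K) = span{(1, 2, 0, 2)}, dimension 1).

K has rank 1, so it is an outer product K = u v^T: every row of K is a multiple of one row vector. Reading off the entries, u = (1, 2, 0, 2) and v = (7, -1, -2, -2) (row i of K equals u_i·v^T). A rank-one matrix u v^T satisfies K u = u (v·u) and kills the (3)-dimensional subspace v^⊥, so its characteristic polynomial is lambda^3 (lambda - v·u) with v·u = tr K = 1. Hence the eigenvalues of I - K are 1 (multiplicity 3) and 1 - (1) = 0, so det(I - K) = 0. (Direct check: I - K =
[[-6, 1, 2, 2],
 [-14, 3, 4, 4],
 [0, 0, 1, 0],
 [-14, 2, 4, 5]]
has determinant 0.) So 1 is an eigenvalue of K and (I - K) is not invertible. The finite-dimensional Fredholm alternative says: either (I - K) is invertible, or ker(I - K) ≠ {0} and then range(I - K) = ker((I - K)^*)^⊥, with dim ker(I - K) = dim ker((I - K)^*). We are in the second case, so we need both kernels. Kernel of I - K: (I - K) u = u - u (v·u) = u - u = 0, so ker(I - K) = span{u} = span{(1, 2, 0, 2)} (it is exactly 1-dimensional because rank(I - K) = 3). Kernel of the adjoint: K is real, so (I - K)^* = I - K^T = I - v u^T, and (I - v u^T) v = v - v (u·v) = 0; hence ker((I - K)^*) = span{v} = span{(7, -1, -2, -2)}. Therefore (I - K) x = y is solvable iff <y, v> = 0, i.e. iff 7y_1 - y_2 - 2y_3 - 2y_4 = 0. When this holds, K y = u (v·y) = 0, so (I - K) y = y and x = y is a particular solution; the full solution set is the line x = y + c·u = y + c·(1, 2, 0, 2), c ∈ C.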